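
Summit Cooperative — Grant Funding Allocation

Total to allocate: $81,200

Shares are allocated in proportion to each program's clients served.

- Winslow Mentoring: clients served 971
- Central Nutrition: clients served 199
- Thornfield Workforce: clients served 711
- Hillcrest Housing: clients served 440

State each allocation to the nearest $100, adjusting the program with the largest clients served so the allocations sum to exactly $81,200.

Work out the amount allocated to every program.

Clients served total: 971 + 199 + 711 + 440 = 2,321.
Pro-rata amounts: Winslow Mentoring 33,970.36; Central Nutrition 6,962.00; Thornfield Workforce 24,874.28; Hillcrest Housing 15,393.36.
At nearest $100: Winslow Mentoring $34,000; Central Nutrition $7,000; Thornfield Workforce $24,900; Hillcrest Housing $15,400. Sum = $81,300.
Difference $81,200 − $81,300 = −$100 applied to largest clients served (Winslow Mentoring): Winslow Mentoring becomes $33,900.

Winslow Mentoring: $33,900; Central Nutrition: $7,000; Thornfield Workforce: $24,900; Hillcrest Housing: $15,400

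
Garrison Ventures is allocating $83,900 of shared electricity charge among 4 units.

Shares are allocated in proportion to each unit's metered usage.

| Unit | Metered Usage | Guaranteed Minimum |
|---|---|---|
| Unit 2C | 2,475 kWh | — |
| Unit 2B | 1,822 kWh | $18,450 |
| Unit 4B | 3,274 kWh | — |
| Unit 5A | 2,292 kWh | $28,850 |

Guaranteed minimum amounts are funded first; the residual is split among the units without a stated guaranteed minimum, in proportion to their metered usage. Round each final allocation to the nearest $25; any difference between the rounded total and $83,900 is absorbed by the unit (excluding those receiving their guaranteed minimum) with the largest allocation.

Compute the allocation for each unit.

Unit 2C: $15,750 · Unit 2B: $18,450 · Unit 4B: $20,850 · Unit 5A: $28,850

Fund the minimums — Unit 2B $18,450; Unit 5A $28,850. Remaining pool $36,600.
Remaining pool split over remaining metered usage 5,749: Unit 2C 15,756.65 → $15,750; Unit 4B 20,843.35 → $20,850.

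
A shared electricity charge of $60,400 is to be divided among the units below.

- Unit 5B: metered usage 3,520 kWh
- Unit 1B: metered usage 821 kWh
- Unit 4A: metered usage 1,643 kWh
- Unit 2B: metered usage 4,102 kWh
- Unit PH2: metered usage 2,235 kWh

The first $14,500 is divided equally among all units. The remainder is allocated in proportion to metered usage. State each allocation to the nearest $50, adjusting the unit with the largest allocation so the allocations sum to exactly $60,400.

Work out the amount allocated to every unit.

$14,500 shared equally gives $2,900 per unit.
Remainder $45,900 by metered usage (total 12,321): Unit 5B 13,113.22 → $13,100; Unit 1B 3,058.51 → $3,050; Unit 4A 6,120.75 → $6,100; Unit 2B 15,281.37 → $15,300; Unit PH2 8,326.15 → $8,350.
Totals: Unit 5B $2,900 + $13,100 = $16,000; Unit 1B $2,900 + $3,050 = $5,950; Unit 4A $2,900 + $6,100 = $9,000; Unit 2B $2,900 + $15,300 = $18,200; Unit PH2 $2,900 + $8,350 = $11,250.

Unit 5B: $16,000; Unit 1B: $5,950; Unit 4A: $9,000; Unit 2B: $18,200; Unit PH2: $11,250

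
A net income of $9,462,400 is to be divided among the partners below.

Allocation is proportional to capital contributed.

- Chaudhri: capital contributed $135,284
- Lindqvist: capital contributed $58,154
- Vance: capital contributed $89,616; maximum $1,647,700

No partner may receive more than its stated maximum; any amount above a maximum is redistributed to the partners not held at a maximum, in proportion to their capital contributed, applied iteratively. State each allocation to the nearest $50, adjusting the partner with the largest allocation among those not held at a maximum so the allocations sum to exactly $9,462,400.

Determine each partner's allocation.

Chaudhri: $5,465,350 | Lindqvist: $2,349,350 | Vance: $1,647,700

Sum of capital contributed: 283,054.
Unconstrained shares: Chaudhri 4,522,498.61; Lindqvist 1,944,068.66; Vance 2,995,832.73.
Cap binds for Vance ($1,647,700); residual $7,814,700 reallocated over remaining capital contributed 193,438.
Remaining shares: Chaudhri 5,465,337.08 → $5,465,350; Lindqvist 2,349,362.92 → $2,349,350.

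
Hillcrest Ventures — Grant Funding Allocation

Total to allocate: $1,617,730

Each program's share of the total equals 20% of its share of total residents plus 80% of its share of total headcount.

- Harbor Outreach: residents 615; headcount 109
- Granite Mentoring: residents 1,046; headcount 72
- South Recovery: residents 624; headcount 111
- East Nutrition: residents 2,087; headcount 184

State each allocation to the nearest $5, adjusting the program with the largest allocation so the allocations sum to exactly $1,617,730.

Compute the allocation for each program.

Totals — residents 4,372, headcount 476.
Blended shares (20% residents + 80% headcount): Harbor Outreach 0.2113; Granite Mentoring 0.1689; South Recovery 0.2151; East Nutrition 0.4047.
Raw shares: Harbor Outreach 341,869.79; Granite Mentoring 273,167.23; South Recovery 347,973.58; East Nutrition 654,719.40.
After rounding ($5): Harbor Outreach $341,870; Granite Mentoring $273,165; South Recovery $347,975; East Nutrition $654,720. Sum = $1,617,730.
Sum already equals the total — no adjustment.

Harbor Outreach: $341,870 | Granite Mentoring: $273,165 | South Recovery: $347,975 | East Nutrition: $654,720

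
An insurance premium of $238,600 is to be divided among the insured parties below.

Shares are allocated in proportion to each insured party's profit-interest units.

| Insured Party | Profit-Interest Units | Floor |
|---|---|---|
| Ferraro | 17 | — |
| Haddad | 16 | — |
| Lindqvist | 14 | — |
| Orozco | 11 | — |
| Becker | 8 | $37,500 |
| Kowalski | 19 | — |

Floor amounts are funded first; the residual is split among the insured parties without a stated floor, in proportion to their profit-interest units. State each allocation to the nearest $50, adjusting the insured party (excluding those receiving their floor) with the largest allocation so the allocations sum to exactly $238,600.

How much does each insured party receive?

Minimums first: Becker $37,500. Balance $201,100.
Balance split over remaining profit-interest units 77: Ferraro 44,398.70 → $44,400; Haddad 41,787.01 → $41,800; Lindqvist 36,563.64 → $36,550; Orozco 28,728.57 → $28,750; Kowalski 49,622.08 → $49,600.

Ferraro: $44,400; Haddad: $41,800; Lindqvist: $36,550; Orozco: $28,750; Becker: $37,500; Kowalski: $49,600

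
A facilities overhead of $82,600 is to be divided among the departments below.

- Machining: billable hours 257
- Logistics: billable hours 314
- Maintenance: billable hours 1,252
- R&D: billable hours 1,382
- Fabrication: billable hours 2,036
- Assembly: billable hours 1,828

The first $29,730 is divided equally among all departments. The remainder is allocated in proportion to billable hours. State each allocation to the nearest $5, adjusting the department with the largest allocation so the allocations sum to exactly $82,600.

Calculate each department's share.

First tranche $29,730 split equally: $4,955 each.
Remainder $52,870 by billable hours (total 7,069): Machining 1,922.14 → $1,920; Logistics 2,348.45 → $2,350; Maintenance 9,363.88 → $9,365; R&D 10,336.16 → $10,335; Fabrication 15,227.52 → $15,230; Assembly 13,671.86 → $13,670.
Totals: Machining $4,955 + $1,920 = $6,875; Logistics $4,955 + $2,350 = $7,305; Maintenance $4,955 + $9,365 = $14,320; R&D $4,955 + $10,335 = $15,290; Fabrication $4,955 + $15,230 = $20,185; Assembly $4,955 + $13,670 = $18,625.

Machining: $6,875 · Logistics: $7,305 · Maintenance: $14,320 · R&D: $15,290 · Fabrication: $20,185 · Assembly: $18,625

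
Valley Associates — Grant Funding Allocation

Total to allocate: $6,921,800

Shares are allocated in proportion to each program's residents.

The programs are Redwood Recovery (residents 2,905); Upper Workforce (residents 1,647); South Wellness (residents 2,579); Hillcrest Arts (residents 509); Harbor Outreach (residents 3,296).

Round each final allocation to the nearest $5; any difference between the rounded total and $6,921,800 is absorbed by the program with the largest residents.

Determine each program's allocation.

Combined residents = 10,936.
Raw shares: Redwood Recovery 2,905/10,936 × $6,921,800 = 1,838,682.24; Upper Workforce 1,647/10,936 × $6,921,800 = 1,042,447.38; South Wellness 2,579/10,936 × $6,921,800 = 1,632,344.75; Hillcrest Arts 509/10,936 × $6,921,800 = 322,164.98; Harbor Outreach 3,296/10,936 × $6,921,800 = 2,086,160.64.
Rounded to nearest $5: Redwood Recovery $1,838,680; Upper Workforce $1,042,445; South Wellness $1,632,345; Hillcrest Arts $322,165; Harbor Outreach $2,086,160. Sum = $6,921,795.
Difference $6,921,800 − $6,921,795 = +$5 applied to largest residents (Harbor Outreach): Harbor Outreach becomes $2,086,165.

Redwood Recovery: $1,838,680 · Upper Workforce: $1,042,445 · South Wellness: $1,632,345 · Hillcrest Arts: $322,165 · Harbor Outreach: $2,086,165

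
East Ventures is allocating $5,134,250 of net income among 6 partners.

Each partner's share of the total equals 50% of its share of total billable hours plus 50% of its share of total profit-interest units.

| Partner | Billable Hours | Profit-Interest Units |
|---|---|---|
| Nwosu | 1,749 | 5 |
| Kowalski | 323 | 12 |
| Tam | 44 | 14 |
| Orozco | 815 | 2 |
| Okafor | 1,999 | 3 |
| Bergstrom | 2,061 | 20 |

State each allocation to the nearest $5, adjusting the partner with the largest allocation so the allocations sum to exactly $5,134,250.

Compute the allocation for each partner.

Billable hours total 6,991; profit-interest units total 56.
Composite weights (50% billable hours + 50% profit-interest units): Nwosu 0.1697; Kowalski 0.1302; Tam 0.1281; Orozco 0.0761; Okafor 0.1698; Bergstrom 0.3260.
Pro-rata amounts: Nwosu 871,447.84; Kowalski 668,705.19; Tam 657,938.24; Orozco 390,954.51; Okafor 871,565.87; Bergstrom 1,673,638.34.
At nearest $5: Nwosu $871,450; Kowalski $668,705; Tam $657,940; Orozco $390,955; Okafor $871,565; Bergstrom $1,673,640. Sum = $5,134,255.
Difference $5,134,250 − $5,134,255 = −$5 applied to largest allocation (Bergstrom): Bergstrom becomes $1,673,635.

Nwosu: $871,450; Kowalski: $668,705; Tam: $657,940; Orozco: $390,955; Okafor: $871,565; Bergstrom: $1,673,635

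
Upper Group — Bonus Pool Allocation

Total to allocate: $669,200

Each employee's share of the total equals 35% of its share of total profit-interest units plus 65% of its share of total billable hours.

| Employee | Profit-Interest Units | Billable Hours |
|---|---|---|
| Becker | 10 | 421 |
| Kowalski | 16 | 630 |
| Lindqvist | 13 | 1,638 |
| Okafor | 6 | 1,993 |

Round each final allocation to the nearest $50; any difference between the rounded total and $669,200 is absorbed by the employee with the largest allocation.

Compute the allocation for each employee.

Profit-interest units total 45; billable hours total 4,682.
Blended shares (35% profit-interest units + 65% billable hours): Becker 0.1362; Kowalski 0.2119; Lindqvist 0.3285; Okafor 0.3234.
Pro-rata amounts: Becker 91,161.79; Kowalski 141,808.21; Lindqvist 219,841.52; Okafor 216,388.48.
Rounded to nearest $50: Becker $91,150; Kowalski $141,800; Lindqvist $219,850; Okafor $216,400. Sum = $669,200.
Sum already equals the total — no adjustment.

Becker: $91,150; Kowalski: $141,800; Lindqvist: $219,850; Okafor: $216,400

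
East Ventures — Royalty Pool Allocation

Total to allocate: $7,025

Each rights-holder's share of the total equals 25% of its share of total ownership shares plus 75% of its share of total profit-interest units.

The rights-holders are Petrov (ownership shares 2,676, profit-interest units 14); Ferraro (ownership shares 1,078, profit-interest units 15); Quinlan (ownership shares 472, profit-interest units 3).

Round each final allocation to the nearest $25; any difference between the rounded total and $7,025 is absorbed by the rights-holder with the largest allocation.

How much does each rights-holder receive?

Totals — ownership shares 4,226, profit-interest units 32.
Blended shares (25% ownership shares + 75% profit-interest units): Petrov 0.4864; Ferraro 0.4153; Quinlan 0.0982.
Unrounded shares: Petrov 3,417.18; Ferraro 2,917.72; Quinlan 690.10.
After rounding ($25): Petrov $3,425; Ferraro $2,925; Quinlan $700. Sum = $7,050.
Difference $7,025 − $7,050 = −$25 applied to largest allocation (Petrov): Petrov becomes $3,400.

Petrov: $3,400; Ferraro: $2,925; Quinlan: $700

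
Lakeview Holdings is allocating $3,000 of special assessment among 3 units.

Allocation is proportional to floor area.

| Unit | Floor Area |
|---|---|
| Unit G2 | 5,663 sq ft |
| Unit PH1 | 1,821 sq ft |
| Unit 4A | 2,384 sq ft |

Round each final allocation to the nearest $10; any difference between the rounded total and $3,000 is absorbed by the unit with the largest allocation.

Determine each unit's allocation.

Combined floor area = 9,868.
Unrounded shares: Unit G2 5,663/9,868 × $3,000 = 1,721.63; Unit PH1 1,821/9,868 × $3,000 = 553.61; Unit 4A 2,384/9,868 × $3,000 = 724.77.
After rounding ($10): Unit G2 $1,720; Unit PH1 $550; Unit 4A $720. Sum = $2,990.
Difference $3,000 − $2,990 = +$10 applied to largest allocation (Unit G2): Unit G2 becomes $1,730.

Unit G2: $1,730 · Unit PH1: $550 · Unit 4A: $720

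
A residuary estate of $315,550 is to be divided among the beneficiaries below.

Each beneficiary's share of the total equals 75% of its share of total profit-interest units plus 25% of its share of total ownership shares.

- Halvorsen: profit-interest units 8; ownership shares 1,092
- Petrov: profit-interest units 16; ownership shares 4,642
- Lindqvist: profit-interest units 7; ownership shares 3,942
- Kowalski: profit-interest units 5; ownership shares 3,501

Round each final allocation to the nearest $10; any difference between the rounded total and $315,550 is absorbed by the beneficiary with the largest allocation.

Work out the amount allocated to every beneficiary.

Totals — profit-interest units 36, ownership shares 13,177.
Blended shares (75% profit-interest units + 25% ownership shares): Halvorsen 0.1874; Petrov 0.4214; Lindqvist 0.2206; Kowalski 0.1706.
Proportional shares: Halvorsen 59,129.21; Petrov 132,973.86; Lindqvist 69,617.51; Kowalski 53,829.43.
After rounding ($10): Halvorsen $59,130; Petrov $132,970; Lindqvist $69,620; Kowalski $53,830. Sum = $315,550.
Sum already equals the total — no adjustment.

Halvorsen: $59,130 | Petrov: $132,970 | Lindqvist: $69,620 | Kowalski: $53,830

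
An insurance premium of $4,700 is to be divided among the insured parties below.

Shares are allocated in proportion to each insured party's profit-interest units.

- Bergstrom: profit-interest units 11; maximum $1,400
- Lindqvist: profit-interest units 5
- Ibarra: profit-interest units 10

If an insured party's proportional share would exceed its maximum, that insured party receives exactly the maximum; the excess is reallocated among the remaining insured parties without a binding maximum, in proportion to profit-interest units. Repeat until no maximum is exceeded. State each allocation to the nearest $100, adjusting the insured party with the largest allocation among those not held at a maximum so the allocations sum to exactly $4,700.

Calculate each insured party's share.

Total profit-interest units = 26.
Unconstrained shares: Bergstrom 1,988.46; Lindqvist 903.85; Ibarra 1,807.69.
Capped: Bergstrom ($1,400); remaining pool $3,300 reallocated over remaining profit-interest units 15.
Remaining shares: Lindqvist 1,100.00 → $1,100; Ibarra 2,200.00 → $2,200.

Bergstrom: $1,400; Lindqvist: $1,100; Ibarra: $2,200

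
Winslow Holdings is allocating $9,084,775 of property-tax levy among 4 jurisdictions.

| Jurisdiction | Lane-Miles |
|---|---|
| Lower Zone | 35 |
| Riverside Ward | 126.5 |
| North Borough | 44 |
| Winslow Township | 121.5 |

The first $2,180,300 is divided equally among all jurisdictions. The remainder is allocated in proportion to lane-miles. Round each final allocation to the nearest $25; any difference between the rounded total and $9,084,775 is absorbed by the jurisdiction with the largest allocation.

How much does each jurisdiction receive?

Equal tier: $2,180,300 ÷ 4 = $545,075 apiece.
Remainder $6,904,475 by lane-miles (total 327): Lower Zone 739,011.09 → $739,000; Riverside Ward 2,670,997.21 → $2,671,000; North Borough 929,042.51 → $929,050; Winslow Township 2,565,424.20 → $2,565,425.
Totals: Lower Zone $545,075 + $739,000 = $1,284,075; Riverside Ward $545,075 + $2,671,000 = $3,216,075; North Borough $545,075 + $929,050 = $1,474,125; Winslow Township $545,075 + $2,565,425 = $3,110,500.

Lower Zone: $1,284,075 | Riverside Ward: $3,216,075 | North Borough: $1,474,125 | Winslow Township: $3,110,500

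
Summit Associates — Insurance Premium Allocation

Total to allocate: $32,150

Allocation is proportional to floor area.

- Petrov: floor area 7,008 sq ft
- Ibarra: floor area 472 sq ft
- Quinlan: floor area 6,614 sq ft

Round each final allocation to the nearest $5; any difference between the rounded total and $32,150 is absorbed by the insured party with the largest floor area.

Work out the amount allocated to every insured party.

Petrov: $15,990 | Ibarra: $1,075 | Quinlan: $15,085

Floor area total: 14,094.
Proportional shares: Petrov 7,008/14,094 × $32,150 = 15,986.04; Ibarra 472/14,094 × $32,150 = 1,076.69; Quinlan 6,614/14,094 × $32,150 = 15,087.28.
At nearest $5: Petrov $15,985; Ibarra $1,075; Quinlan $15,085. Sum = $32,145.
Difference $32,150 − $32,145 = +$5 applied to largest floor area (Petrov): Petrov becomes $15,990.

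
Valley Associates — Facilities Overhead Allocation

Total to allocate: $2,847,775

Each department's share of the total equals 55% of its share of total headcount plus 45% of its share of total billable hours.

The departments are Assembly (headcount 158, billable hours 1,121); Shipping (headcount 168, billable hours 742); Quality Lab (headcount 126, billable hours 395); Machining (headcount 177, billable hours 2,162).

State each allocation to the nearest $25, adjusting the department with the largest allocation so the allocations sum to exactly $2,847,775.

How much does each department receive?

Totals — headcount 629, billable hours 4,420.
Blended shares (55% headcount + 45% billable hours): Assembly 0.2523; Shipping 0.2224; Quality Lab 0.1504; Machining 0.3749.
Raw shares: Assembly 718,450.24; Shipping 633,467.12; Quality Lab 428,276.35; Machining 1,067,581.29.
After rounding ($25): Assembly $718,450; Shipping $633,475; Quality Lab $428,275; Machining $1,067,575. Sum = $2,847,775.
Rounded total matches; no reconciliation needed.

Assembly: $718,450 · Shipping: $633,475 · Quality Lab: $428,275 · Machining: $1,067,575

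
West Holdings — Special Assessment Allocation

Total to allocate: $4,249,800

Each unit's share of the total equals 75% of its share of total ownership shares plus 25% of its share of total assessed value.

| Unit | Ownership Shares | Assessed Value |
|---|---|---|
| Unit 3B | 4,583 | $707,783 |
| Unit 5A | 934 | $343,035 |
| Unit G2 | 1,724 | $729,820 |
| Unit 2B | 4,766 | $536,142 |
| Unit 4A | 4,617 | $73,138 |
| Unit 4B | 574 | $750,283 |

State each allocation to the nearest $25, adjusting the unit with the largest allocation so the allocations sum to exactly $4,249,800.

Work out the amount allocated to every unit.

Unit 3B: $1,088,850 · Unit 5A: $289,150 · Unit G2: $566,450 · Unit 2B: $1,064,700 · Unit 4A: $880,425 · Unit 4B: $360,225

Ownership shares total 17,198; assessed value total 3,140,201.
Blended shares (75% ownership shares + 25% assessed value): Unit 3B 0.2562; Unit 5A 0.0680; Unit G2 0.1333; Unit 2B 0.2505; Unit 4A 0.2072; Unit 4B 0.0848.
Proportional shares: Unit 3B 1,088,849.33; Unit 5A 289,162.49; Unit G2 566,439.39; Unit 2B 1,064,692.48; Unit 4A 880,425.98; Unit 4B 360,230.32.
Rounded to nearest $25: Unit 3B $1,088,850; Unit 5A $289,150; Unit G2 $566,450; Unit 2B $1,064,700; Unit 4A $880,425; Unit 4B $360,225. Sum = $4,249,800.
No rounding difference to absorb.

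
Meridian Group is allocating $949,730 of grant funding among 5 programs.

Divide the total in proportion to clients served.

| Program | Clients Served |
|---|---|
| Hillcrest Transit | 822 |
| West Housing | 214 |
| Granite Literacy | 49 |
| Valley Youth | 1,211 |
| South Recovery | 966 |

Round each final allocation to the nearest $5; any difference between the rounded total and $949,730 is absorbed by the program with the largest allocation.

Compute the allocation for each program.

Clients served total: 3,262.
Proportional shares: Hillcrest Transit 822/3,262 × $949,730 = 239,324.97; West Housing 214/3,262 × $949,730 = 62,306.01; Granite Literacy 49/3,262 × $949,730 = 14,266.33; Valley Youth 1,211/3,262 × $949,730 = 352,582.17; South Recovery 966/3,262 × $949,730 = 281,250.52.
At nearest $5: Hillcrest Transit $239,325; West Housing $62,305; Granite Literacy $14,265; Valley Youth $352,580; South Recovery $281,250. Sum = $949,725.
Difference $949,730 − $949,725 = +$5 applied to largest allocation (Valley Youth): Valley Youth becomes $352,585.

Hillcrest Transit: $239,325 | West Housing: $62,305 | Granite Literacy: $14,265 | Valley Youth: $352,585 | South Recovery: $281,250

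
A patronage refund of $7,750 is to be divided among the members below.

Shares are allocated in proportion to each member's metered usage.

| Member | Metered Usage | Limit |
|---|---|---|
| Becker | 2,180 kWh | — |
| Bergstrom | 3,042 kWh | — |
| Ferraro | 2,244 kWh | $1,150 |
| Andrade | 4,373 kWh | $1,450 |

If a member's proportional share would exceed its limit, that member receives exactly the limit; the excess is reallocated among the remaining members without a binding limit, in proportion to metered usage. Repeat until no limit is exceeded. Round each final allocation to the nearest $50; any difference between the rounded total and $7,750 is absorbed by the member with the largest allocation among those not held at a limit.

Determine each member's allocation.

Becker: $2,150 | Bergstrom: $3,000 | Ferraro: $1,150 | Andrade: $1,450

Sum of metered usage: 11,839.
Unconstrained shares: Becker 1,427.06; Bergstrom 1,991.34; Ferraro 1,468.96; Andrade 2,862.64.
Held at cap: Ferraro ($1,150), Andrade ($1,450); residual $5,150 reallocated over remaining metered usage 5,222.
Redistributed shares: Becker 2,149.94 → $2,150; Bergstrom 3,000.06 → $3,000.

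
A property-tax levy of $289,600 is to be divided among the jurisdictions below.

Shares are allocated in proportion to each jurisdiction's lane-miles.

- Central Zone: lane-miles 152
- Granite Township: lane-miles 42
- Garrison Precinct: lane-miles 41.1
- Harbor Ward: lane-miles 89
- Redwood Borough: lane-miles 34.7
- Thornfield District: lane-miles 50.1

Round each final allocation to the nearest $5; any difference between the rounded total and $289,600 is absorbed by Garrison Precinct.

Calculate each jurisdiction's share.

Total lane-miles = 408.9.
Pro-rata amounts: Central Zone 152/408.9 × $289,600 = 107,652.73; Granite Township 42/408.9 × $289,600 = 29,746.15; Garrison Precinct 41.1/408.9 × $289,600 = 29,108.73; Harbor Ward 89/408.9 × $289,600 = 63,033.50; Redwood Borough 34.7/408.9 × $289,600 = 24,575.98; Thornfield District 50.1/408.9 × $289,600 = 35,482.91.
Rounded to nearest $5: Central Zone $107,655; Granite Township $29,745; Garrison Precinct $29,110; Harbor Ward $63,035; Redwood Borough $24,575; Thornfield District $35,485. Sum = $289,605.
Difference $289,600 − $289,605 = −$5 applied to Garrison Precinct: Garrison Precinct becomes $29,105.

Central Zone: $107,655 · Granite Township: $29,745 · Garrison Precinct: $29,105 · Harbor Ward: $63,035 · Redwood Borough: $24,575 · Thornfield District: $35,485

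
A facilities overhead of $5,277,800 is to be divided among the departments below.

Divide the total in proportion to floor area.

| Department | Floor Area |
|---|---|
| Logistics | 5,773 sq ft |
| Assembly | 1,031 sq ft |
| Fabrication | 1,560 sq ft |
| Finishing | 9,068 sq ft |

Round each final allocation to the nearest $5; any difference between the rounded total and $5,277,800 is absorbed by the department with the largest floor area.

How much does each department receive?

Logistics: $1,747,865; Assembly: $312,150; Fabrication: $472,315; Finishing: $2,745,470

Sum of floor area: 5,773 + 1,031 + 1,560 + 9,068 = 17,432.
Raw shares: Logistics 1,747,862.52; Assembly 312,150.75; Fabrication 472,313.45; Finishing 2,745,473.29.
At nearest $5: Logistics $1,747,865; Assembly $312,150; Fabrication $472,315; Finishing $2,745,475. Sum = $5,277,805.
Difference $5,277,800 − $5,277,805 = −$5 applied to largest floor area (Finishing): Finishing becomes $2,745,470.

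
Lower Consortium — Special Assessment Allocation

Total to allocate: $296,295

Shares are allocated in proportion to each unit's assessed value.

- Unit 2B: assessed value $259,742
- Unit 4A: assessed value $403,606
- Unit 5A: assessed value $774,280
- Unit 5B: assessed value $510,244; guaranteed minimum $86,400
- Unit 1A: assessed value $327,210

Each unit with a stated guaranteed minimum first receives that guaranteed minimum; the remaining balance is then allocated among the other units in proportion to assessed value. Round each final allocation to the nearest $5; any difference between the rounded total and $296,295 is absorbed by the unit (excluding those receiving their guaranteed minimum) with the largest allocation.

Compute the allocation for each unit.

Fund the minimums — Unit 5B $86,400. Remaining pool $209,895.
Remaining pool split over remaining assessed value 1,764,838: Unit 2B 30,891.53 → $30,890; Unit 4A 48,001.51 → $48,000; Unit 5A 92,086.36 → $92,085; Unit 1A 38,915.61 → $38,915.
Rounding difference +$5 applied to Unit 5A → $92,090.

Unit 2B: $30,890 | Unit 4A: $48,000 | Unit 5A: $92,090 | Unit 5B: $86,400 | Unit 1A: $38,915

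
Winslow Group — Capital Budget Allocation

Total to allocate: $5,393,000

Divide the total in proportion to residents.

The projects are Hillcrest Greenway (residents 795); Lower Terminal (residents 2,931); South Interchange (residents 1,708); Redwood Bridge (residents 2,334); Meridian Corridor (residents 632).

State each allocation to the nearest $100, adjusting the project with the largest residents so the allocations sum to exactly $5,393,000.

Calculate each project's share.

Hillcrest Greenway: $510,400; Lower Terminal: $1,881,700; South Interchange: $1,096,600; Redwood Bridge: $1,498,500; Meridian Corridor: $405,800

Residents total: 8,400.
Pro-rata amounts: Hillcrest Greenway 795/8,400 × $5,393,000 = 510,408.93; Lower Terminal 2,931/8,400 × $5,393,000 = 1,881,771.79; South Interchange 1,708/8,400 × $5,393,000 = 1,096,576.67; Redwood Bridge 2,334/8,400 × $5,393,000 = 1,498,483.57; Meridian Corridor 632/8,400 × $5,393,000 = 405,759.05.
Rounded to nearest $100: Hillcrest Greenway $510,400; Lower Terminal $1,881,800; South Interchange $1,096,600; Redwood Bridge $1,498,500; Meridian Corridor $405,800. Sum = $5,393,100.
Difference $5,393,000 − $5,393,100 = −$100 applied to largest residents (Lower Terminal): Lower Terminal becomes $1,881,700.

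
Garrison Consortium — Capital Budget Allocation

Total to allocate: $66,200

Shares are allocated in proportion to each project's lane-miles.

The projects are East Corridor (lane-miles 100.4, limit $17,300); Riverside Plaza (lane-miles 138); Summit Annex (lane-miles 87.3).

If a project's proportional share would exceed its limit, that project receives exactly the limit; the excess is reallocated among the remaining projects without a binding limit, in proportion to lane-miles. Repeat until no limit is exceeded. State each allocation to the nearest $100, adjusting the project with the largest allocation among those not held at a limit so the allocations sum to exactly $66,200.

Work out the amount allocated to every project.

Combined lane-miles = 325.7.
Unconstrained shares: East Corridor 20,406.75; Riverside Plaza 28,049.12; Summit Annex 17,744.12.
Held at cap: East Corridor ($17,300); balance $48,900 reallocated over remaining lane-miles 225.3.
Remaining shares: Riverside Plaza 29,952.06 → $30,000; Summit Annex 18,947.94 → $18,900.

East Corridor: $17,300; Riverside Plaza: $30,000; Summit Annex: $18,900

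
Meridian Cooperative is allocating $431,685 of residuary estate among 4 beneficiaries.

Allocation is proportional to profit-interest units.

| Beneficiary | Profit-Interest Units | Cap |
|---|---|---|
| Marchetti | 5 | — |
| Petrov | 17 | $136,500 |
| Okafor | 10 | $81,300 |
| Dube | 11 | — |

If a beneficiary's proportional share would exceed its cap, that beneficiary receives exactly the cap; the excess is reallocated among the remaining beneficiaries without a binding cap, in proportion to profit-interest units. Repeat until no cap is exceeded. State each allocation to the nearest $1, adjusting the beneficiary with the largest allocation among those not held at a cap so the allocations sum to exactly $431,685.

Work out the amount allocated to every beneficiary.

Sum of profit-interest units: 43.
Unconstrained shares: Marchetti 50,195.93; Petrov 170,666.16; Okafor 100,391.86; Dube 110,431.05.
Held at cap: Petrov ($136,500), Okafor ($81,300); residual $213,885 reallocated over remaining profit-interest units 16.
Shares after redistribution: Marchetti 66,839.06 → $66,839; Dube 147,045.94 → $147,046.

Marchetti: $66,839 | Petrov: $136,500 | Okafor: $81,300 | Dube: $147,046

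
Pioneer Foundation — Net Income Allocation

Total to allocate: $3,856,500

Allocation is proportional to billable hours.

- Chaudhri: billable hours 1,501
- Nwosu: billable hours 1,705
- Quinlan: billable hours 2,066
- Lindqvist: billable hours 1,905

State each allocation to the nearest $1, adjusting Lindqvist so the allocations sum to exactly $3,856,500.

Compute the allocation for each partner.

Combined billable hours = 7,177.
Pro-rata amounts: Chaudhri 1,501/7,177 × $3,856,500 = 806,549.60; Nwosu 1,705/7,177 × $3,856,500 = 916,167.27; Quinlan 2,066/7,177 × $3,856,500 = 1,110,147.55; Lindqvist 1,905/7,177 × $3,856,500 = 1,023,635.57.
Rounded to nearest $1: Chaudhri $806,550; Nwosu $916,167; Quinlan $1,110,148; Lindqvist $1,023,636. Sum = $3,856,501.
Difference $3,856,500 − $3,856,501 = −$1 applied to Lindqvist: Lindqvist becomes $1,023,635.

Chaudhri: $806,550 | Nwosu: $916,167 | Quinlan: $1,110,148 | Lindqvist: $1,023,635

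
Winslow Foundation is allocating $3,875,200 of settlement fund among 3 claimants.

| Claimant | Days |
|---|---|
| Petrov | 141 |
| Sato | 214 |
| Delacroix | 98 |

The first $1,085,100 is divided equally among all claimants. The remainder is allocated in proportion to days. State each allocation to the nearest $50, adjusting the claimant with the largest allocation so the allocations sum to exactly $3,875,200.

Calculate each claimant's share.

Equal tier: $1,085,100 ÷ 3 = $361,700 apiece.
Remainder $2,790,100 by days (total 453): Petrov 868,441.72 → $868,450; Sato 1,318,060.49 → $1,318,050; Delacroix 603,597.79 → $603,600.
Totals: Petrov $361,700 + $868,450 = $1,230,150; Sato $361,700 + $1,318,050 = $1,679,750; Delacroix $361,700 + $603,600 = $965,300.

Petrov: $1,230,150 · Sato: $1,679,750 · Delacroix: $965,300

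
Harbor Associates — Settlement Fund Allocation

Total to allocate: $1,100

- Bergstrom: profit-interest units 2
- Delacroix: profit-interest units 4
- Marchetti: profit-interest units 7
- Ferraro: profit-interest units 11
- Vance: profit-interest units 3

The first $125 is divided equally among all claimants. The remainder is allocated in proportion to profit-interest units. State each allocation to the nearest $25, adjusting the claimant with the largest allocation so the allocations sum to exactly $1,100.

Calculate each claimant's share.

Equal tier: $125 ÷ 5 = $25 apiece.
Remainder $975 by profit-interest units (total 27): Bergstrom 72.22 → $75; Delacroix 144.44 → $150; Marchetti 252.78 → $250; Ferraro 397.22 → $400; Vance 108.33 → $100.
Totals: Bergstrom $25 + $75 = $100; Delacroix $25 + $150 = $175; Marchetti $25 + $250 = $275; Ferraro $25 + $400 = $425; Vance $25 + $100 = $125.

Bergstrom: $100; Delacroix: $175; Marchetti: $275; Ferraro: $425; Vance: $125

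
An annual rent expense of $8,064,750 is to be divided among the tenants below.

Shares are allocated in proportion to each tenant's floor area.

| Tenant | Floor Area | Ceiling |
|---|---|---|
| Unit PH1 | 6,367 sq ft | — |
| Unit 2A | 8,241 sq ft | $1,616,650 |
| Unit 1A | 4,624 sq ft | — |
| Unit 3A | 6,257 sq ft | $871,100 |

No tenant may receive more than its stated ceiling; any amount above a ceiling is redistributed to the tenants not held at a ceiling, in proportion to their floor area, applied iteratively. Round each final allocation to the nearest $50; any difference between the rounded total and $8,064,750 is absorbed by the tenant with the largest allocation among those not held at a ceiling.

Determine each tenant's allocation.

Sum of floor area: 25,489.
Pro-rata shares before constraints: Unit PH1 2,014,526.39; Unit 2A 2,607,462.23; Unit 1A 1,463,039.11; Unit 3A 1,979,722.26.
Cap binds for Unit 2A ($1,616,650), Unit 3A ($871,100); balance $5,577,000 reallocated over remaining floor area 10,991.
Shares after redistribution: Unit PH1 3,230,712.31 → $3,230,700; Unit 1A 2,346,287.69 → $2,346,300.

Unit PH1: $3,230,700 · Unit 2A: $1,616,650 · Unit 1A: $2,346,300 · Unit 3A: $871,100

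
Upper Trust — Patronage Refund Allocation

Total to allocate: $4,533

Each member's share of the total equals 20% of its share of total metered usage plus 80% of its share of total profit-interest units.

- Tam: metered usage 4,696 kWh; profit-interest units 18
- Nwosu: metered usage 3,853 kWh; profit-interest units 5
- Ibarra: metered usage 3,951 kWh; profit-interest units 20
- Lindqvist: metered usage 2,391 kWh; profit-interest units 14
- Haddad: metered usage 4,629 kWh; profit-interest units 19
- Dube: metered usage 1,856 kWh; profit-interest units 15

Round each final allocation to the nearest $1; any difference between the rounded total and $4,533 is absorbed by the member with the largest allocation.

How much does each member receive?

Metered usage total 21,376; profit-interest units total 91.
Blended shares (20% metered usage + 80% profit-interest units): Tam 0.2022; Nwosu 0.0800; Ibarra 0.2128; Lindqvist 0.1454; Haddad 0.2103; Dube 0.1492.
Proportional shares: Tam 916.48; Nwosu 362.67; Ibarra 964.58; Lindqvist 659.31; Haddad 953.49; Dube 676.48.
Rounded to nearest $1: Tam $916; Nwosu $363; Ibarra $965; Lindqvist $659; Haddad $953; Dube $676. Sum = $4,532.
Difference $4,533 − $4,532 = +$1 applied to largest allocation (Ibarra): Ibarra becomes $966.

Tam: $916; Nwosu: $363; Ibarra: $966; Lindqvist: $659; Haddad: $953; Dube: $676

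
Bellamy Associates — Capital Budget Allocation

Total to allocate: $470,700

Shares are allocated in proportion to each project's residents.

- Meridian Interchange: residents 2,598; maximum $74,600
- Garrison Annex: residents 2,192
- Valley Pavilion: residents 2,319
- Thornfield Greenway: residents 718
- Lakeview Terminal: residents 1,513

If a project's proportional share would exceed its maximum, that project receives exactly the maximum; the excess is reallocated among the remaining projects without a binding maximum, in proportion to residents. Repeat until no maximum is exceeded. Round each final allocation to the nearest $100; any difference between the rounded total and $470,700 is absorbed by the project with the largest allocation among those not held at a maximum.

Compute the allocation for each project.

Meridian Interchange: $74,600 · Garrison Annex: $128,800 · Valley Pavilion: $136,200 · Thornfield Greenway: $42,200 · Lakeview Terminal: $88,900

Sum of residents: 9,340.
Proportional shares (ignoring caps): Meridian Interchange 130,929.19; Garrison Annex 110,468.35; Valley Pavilion 116,868.66; Thornfield Greenway 36,184.43; Lakeview Terminal 76,249.37.
Capped: Meridian Interchange ($74,600); residual $396,100 reallocated over remaining residents 6,742.
Redistributed shares: Garrison Annex 128,782.44 → $128,800; Valley Pavilion 136,243.83 → $136,200; Thornfield Greenway 42,183.30 → $42,200; Lakeview Terminal 88,890.43 → $88,900.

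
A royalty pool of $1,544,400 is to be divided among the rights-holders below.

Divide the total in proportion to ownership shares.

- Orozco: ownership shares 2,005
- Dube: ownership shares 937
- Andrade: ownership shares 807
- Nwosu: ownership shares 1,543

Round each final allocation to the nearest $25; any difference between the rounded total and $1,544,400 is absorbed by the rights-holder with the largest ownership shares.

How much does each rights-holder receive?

Sum of ownership shares: 5,292.
Raw shares: Orozco 2,005/5,292 × $1,544,400 = 585,132.65; Dube 937/5,292 × $1,544,400 = 273,451.02; Andrade 807/5,292 × $1,544,400 = 235,512.24; Nwosu 1,543/5,292 × $1,544,400 = 450,304.08.
After rounding ($25): Orozco $585,125; Dube $273,450; Andrade $235,500; Nwosu $450,300. Sum = $1,544,375.
Difference $1,544,400 − $1,544,375 = +$25 applied to largest ownership shares (Orozco): Orozco becomes $585,150.

Orozco: $585,150 · Dube: $273,450 · Andrade: $235,500 · Nwosu: $450,300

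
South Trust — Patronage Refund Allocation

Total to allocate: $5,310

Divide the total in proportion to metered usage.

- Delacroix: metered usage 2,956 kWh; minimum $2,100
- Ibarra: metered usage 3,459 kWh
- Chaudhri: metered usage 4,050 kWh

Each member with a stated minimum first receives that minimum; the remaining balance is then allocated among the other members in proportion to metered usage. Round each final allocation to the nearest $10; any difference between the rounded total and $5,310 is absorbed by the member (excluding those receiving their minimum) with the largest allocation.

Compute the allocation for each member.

Delacroix: $2,100 | Ibarra: $1,480 | Chaudhri: $1,730

Fund the minimums — Delacroix $2,100. Residual $3,210.
Residual split over remaining metered usage 7,509: Ibarra 1,478.68 → $1,480; Chaudhri 1,731.32 → $1,730.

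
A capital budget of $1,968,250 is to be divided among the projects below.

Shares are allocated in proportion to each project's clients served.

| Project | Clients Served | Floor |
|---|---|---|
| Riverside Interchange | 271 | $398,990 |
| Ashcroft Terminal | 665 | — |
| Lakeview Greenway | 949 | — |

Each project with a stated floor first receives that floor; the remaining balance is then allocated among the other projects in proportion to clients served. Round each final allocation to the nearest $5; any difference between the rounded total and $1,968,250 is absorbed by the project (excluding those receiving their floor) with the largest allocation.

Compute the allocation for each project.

Riverside Interchange: $398,990; Ashcroft Terminal: $646,565; Lakeview Greenway: $922,695

Guaranteed amounts: Riverside Interchange $398,990. Remaining pool $1,569,260.
Remaining pool split over remaining clients served 1,614: Ashcroft Terminal 646,566.23 → $646,565; Lakeview Greenway 922,693.77 → $922,695.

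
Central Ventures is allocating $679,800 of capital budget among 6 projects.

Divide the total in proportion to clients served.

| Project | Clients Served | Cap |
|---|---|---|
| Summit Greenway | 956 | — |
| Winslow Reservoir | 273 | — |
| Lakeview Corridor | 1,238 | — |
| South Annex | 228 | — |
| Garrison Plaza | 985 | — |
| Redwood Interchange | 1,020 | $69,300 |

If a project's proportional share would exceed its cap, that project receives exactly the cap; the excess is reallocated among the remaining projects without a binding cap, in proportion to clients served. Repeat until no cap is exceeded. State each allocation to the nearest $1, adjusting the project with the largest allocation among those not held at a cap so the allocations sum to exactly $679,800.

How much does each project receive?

Combined clients served = 4,700.
Unconstrained shares: Summit Greenway 138,274.21; Winslow Reservoir 39,486.26; Lakeview Corridor 179,062.21; South Annex 32,977.53; Garrison Plaza 142,468.72; Redwood Interchange 147,531.06.
Cap binds for Redwood Interchange ($69,300); residual $610,500 reallocated over remaining clients served 3,680.
Remaining shares: Summit Greenway 158,597.28 → $158,597; Winslow Reservoir 45,289.81 → $45,290; Lakeview Corridor 205,380.16 → $205,380; South Annex 37,824.46 → $37,824; Garrison Plaza 163,408.29 → $163,408.
Rounding difference +$1 applied to Lakeview Corridor → $205,381.

Summit Greenway: $158,597; Winslow Reservoir: $45,290; Lakeview Corridor: $205,381; South Annex: $37,824; Garrison Plaza: $163,408; Redwood Interchange: $69,300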